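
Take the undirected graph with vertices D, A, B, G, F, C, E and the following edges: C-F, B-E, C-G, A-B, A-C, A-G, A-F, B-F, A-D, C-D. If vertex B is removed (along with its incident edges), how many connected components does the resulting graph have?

With B gone, the remaining components are: {E}; {A, C, D, F, G}.
That is 2 components.

2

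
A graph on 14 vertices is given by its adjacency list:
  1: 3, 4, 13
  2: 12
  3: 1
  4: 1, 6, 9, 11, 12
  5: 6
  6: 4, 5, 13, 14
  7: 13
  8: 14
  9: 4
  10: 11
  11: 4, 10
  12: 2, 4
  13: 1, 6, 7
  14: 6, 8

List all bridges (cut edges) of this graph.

1-3, 10-11, 11-4, 12-2, 12-4, 13-7, 14-6, 14-8, 4-9, 5-6

The edges on the cycle 6-13-1-4-6 are not bridges since each lies on that cycle.
But removing 1-3 disconnects 1 from 3; removing 11-4 disconnects 11 from 4; removing 13-7 disconnects 13 from 7; removing 6-5 disconnects 6 from 5 — these are bridges.
In total 10 edges are bridges.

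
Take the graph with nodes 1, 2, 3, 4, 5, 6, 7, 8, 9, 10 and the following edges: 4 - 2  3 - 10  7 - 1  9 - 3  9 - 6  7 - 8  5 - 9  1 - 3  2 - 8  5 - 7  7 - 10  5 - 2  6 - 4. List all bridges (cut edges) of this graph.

The edges on the cycle 5-9-6-4-2-5 are not bridges since each lies on that cycle.
Every edge lies on some cycle, so there are no bridges.

none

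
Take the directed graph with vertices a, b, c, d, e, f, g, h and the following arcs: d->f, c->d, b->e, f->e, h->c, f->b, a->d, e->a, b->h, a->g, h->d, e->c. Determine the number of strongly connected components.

{a, b, c, d, e, f, h} are all mutually reachable — one SCC of size 7.
{g} is an SCC by itself.
That gives 2 strongly connected components.

2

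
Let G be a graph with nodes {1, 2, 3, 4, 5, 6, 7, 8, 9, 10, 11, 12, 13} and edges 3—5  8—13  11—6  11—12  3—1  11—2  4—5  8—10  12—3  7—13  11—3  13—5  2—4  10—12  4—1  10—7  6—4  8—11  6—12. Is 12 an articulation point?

No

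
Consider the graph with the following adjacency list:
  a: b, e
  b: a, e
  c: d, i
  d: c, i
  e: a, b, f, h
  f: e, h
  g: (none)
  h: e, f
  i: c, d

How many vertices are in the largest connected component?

5

g is isolated — a component by itself.
Starting from c we can reach c, d, i. That is one component of size 3.
Starting from a we can reach a, b, e, f, h. That is one component of size 5.
The largest has 5 vertices.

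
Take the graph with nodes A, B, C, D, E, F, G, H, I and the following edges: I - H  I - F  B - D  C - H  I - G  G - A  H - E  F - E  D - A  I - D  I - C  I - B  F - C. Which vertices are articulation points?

I

Removing I increases the component count from 1 to 2, so I is a cut vertex.
By contrast removing H leaves 1 component; it is not a cut vertex. No other vertex is a cut vertex either.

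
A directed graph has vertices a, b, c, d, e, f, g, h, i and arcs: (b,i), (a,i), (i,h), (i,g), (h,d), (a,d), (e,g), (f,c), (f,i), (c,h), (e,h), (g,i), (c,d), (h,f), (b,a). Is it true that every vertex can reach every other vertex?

There is no directed path from e to b, so the graph is not strongly connected.

No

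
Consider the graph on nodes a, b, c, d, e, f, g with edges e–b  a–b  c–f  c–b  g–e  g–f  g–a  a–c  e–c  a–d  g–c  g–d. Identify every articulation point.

none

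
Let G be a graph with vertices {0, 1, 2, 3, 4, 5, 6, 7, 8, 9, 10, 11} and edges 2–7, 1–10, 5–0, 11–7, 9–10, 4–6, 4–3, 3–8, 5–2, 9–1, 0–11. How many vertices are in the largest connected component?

5

Starting from 1 we can reach 1, 9, 10. That is one component of size 3.
Starting from 3 we can reach 3, 4, 6, 8. That is one component of size 4.
Starting from 0 we can reach 0, 2, 5, 7, 11. That is one component of size 5.
The largest has 5 vertices.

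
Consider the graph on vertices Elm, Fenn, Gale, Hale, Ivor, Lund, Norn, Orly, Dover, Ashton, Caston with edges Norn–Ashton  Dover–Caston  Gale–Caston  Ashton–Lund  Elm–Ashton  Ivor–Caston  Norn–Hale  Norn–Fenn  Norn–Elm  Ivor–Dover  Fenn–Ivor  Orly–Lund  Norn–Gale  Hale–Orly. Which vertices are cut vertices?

Norn

Removing Norn increases the component count from 1 to 2, so Norn is a cut vertex.
By contrast removing Elm leaves 1 component; it is not a cut vertex. No other vertex is a cut vertex either.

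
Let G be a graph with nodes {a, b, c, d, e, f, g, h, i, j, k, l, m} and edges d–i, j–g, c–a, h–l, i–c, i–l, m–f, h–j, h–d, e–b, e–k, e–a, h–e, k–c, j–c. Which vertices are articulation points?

e, j

Removing e increases the component count from 2 to 3, so e is a cut vertex.
Removing j increases the component count from 2 to 3, so j is a cut vertex.
By contrast removing b leaves 2 components; it is not a cut vertex. No other vertex is a cut vertex either.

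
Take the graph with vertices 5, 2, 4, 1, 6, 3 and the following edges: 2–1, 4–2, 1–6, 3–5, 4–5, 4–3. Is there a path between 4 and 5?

From 4 we can reach 1, 2, 3, 4, 5, 6, which includes 5.

Yes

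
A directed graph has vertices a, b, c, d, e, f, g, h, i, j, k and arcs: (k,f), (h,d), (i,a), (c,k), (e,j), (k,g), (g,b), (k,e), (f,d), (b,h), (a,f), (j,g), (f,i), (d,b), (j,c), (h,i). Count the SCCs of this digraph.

{a, b, d, f, h, i} are all mutually reachable — one SCC of size 6.
{c, e, j, k} are all mutually reachable — one SCC of size 4.
{g} is an SCC by itself.
That gives 3 strongly connected components.

3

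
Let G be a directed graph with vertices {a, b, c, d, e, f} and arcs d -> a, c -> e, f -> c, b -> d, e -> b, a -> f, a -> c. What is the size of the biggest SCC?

6

{a, b, c, d, e, f} are all mutually reachable — one SCC of size 6.
The largest has 6 vertices.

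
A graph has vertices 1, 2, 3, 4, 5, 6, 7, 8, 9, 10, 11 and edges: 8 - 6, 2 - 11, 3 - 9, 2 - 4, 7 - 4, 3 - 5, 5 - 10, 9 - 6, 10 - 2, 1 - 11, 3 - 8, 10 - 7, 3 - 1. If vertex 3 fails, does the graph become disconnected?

Yes

Deleting 3 raises the number of components from 1 to 2, so 3 is a cut vertex.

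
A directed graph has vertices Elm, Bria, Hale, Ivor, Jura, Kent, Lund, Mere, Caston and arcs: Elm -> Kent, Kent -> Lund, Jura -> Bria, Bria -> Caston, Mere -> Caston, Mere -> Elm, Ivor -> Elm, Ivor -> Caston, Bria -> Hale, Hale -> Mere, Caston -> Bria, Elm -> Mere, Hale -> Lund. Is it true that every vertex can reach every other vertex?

There is no directed path from Ivor to Jura, so the graph is not strongly connected.

No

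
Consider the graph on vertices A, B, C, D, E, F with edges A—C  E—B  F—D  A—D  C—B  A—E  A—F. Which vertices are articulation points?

A

Removing A increases the component count from 1 to 2, so A is a cut vertex.
By contrast removing E leaves 1 component; it is not a cut vertex. No other vertex is a cut vertex either.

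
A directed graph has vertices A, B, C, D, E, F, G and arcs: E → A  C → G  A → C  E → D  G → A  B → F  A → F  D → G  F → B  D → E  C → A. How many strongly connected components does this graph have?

3

{A, C, G} are all mutually reachable — one SCC of size 3.
{D, E} are all mutually reachable — one SCC of size 2.
{B, F} are all mutually reachable — one SCC of size 2.
That gives 3 strongly connected components.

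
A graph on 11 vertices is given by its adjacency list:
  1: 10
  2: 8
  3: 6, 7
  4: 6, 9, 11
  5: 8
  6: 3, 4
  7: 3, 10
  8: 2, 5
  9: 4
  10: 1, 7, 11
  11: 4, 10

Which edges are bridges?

1-10, 2-8, 4-9, 5-8

The edges on the cycle 4-11-10-7-3-6-4 are not bridges since each lies on that cycle.
But removing 5-8 disconnects 5 from 8; removing 10-1 disconnects 10 from 1; removing 4-9 disconnects 4 from 9; removing 8-2 disconnects 8 from 2 — these are bridges.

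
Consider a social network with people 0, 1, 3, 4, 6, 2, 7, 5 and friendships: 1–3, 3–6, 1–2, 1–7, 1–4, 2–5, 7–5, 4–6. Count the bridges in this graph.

0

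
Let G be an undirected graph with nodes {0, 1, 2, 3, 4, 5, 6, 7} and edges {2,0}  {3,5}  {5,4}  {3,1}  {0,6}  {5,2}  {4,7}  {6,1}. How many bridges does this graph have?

2

The edges on the cycle 3-5-2-0-6-1-3 are not bridges since each lies on that cycle.
But removing 5—4 disconnects 5 from 4; removing 4—7 disconnects 4 from 7 — these are bridges.
That makes 2 bridges.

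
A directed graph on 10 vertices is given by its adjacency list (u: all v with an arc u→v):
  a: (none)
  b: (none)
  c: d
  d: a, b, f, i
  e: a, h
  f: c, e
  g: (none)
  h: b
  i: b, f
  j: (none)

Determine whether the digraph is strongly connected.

There is no directed path from d to g, so the graph is not strongly connected.

No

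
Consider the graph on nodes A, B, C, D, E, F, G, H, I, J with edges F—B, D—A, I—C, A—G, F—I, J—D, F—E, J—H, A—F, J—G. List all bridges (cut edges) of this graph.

A-F, B-F, C-I, E-F, F-I, H-J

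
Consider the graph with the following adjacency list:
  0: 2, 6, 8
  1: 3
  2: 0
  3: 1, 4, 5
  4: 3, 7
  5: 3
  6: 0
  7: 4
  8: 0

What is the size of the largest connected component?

5

Starting from 0 we can reach 0, 2, 6, 8. That is one component of size 4.
Starting from 1 we can reach 1, 3, 4, 5, 7. That is one component of size 5.
The largest has 5 vertices.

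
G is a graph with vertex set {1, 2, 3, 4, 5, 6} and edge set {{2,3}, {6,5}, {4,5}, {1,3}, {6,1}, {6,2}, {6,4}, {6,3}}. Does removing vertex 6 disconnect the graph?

Yes

Deleting 6 raises the number of components from 1 to 2, so 6 is a cut vertex.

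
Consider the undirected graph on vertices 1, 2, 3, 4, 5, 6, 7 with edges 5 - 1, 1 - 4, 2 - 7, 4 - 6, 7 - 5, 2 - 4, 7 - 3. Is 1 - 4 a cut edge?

No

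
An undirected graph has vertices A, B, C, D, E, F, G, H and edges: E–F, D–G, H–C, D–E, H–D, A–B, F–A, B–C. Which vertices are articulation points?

Removing D increases the component count from 1 to 2, so D is a cut vertex.
By contrast removing B leaves 1 component; it is not a cut vertex. No other vertex is a cut vertex either.

D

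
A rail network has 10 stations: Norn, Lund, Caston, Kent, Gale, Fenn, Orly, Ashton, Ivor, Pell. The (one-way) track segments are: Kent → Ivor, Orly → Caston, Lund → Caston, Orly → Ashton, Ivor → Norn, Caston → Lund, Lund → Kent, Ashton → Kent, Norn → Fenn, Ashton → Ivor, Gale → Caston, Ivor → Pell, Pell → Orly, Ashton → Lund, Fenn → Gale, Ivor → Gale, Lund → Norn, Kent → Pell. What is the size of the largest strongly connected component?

{Fenn, Gale, Ivor, Kent, Lund, Norn, Orly, Pell, Ashton, Caston} are all mutually reachable — one SCC of size 10.
The largest has 10 vertices.

10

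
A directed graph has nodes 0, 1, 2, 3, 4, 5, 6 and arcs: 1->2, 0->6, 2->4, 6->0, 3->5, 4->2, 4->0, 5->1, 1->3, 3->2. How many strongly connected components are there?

3

{1, 3, 5} are all mutually reachable — one SCC of size 3.
{0, 6} are all mutually reachable — one SCC of size 2.
{2, 4} are all mutually reachable — one SCC of size 2.
That gives 3 strongly connected components.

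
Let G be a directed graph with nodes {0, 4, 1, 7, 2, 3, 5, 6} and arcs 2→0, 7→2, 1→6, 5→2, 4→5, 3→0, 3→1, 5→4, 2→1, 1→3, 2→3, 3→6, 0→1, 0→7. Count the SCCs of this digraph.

{0, 1, 2, 3, 7} are all mutually reachable — one SCC of size 5.
{4, 5} are all mutually reachable — one SCC of size 2.
{6} is an SCC by itself.
That gives 3 strongly connected components.

3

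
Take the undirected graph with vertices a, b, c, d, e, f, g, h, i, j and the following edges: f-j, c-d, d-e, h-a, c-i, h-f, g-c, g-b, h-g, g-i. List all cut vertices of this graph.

c, d, f, g, h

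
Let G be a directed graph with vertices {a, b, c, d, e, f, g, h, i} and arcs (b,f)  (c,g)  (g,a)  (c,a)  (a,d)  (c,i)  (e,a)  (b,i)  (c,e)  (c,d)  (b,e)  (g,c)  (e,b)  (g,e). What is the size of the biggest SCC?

2

{c, g} are all mutually reachable — one SCC of size 2.
{b, e} are all mutually reachable — one SCC of size 2.
{d} is an SCC by itself.
{i} is an SCC by itself.
{f} is an SCC by itself.
(and 2 more singleton SCCs)
The largest has 2 vertices.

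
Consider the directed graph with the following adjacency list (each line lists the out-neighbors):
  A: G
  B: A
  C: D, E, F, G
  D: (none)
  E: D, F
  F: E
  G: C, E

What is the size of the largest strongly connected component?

2

{E, F} are all mutually reachable — one SCC of size 2.
{C, G} are all mutually reachable — one SCC of size 2.
{B} is an SCC by itself.
{A} is an SCC by itself.
{D} is an SCC by itself.
The largest has 2 vertices.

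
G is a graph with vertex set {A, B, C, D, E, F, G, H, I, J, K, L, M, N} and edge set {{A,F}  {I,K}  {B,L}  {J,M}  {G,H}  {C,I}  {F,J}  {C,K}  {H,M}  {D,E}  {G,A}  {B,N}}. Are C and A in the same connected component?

No

The component containing C is {C, I, K}, and A is not in it.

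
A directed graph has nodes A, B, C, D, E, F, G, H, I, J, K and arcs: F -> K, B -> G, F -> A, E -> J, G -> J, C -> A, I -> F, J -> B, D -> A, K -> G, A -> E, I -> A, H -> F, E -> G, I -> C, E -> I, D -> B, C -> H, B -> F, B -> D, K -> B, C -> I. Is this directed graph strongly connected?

From A we can reach every vertex (A, B, C, D, E, F, G, H, I, J, K), and every vertex can reach A (A, B, C, D, E, F, G, H, I, J, K). So the whole graph is one strongly connected component.

Yes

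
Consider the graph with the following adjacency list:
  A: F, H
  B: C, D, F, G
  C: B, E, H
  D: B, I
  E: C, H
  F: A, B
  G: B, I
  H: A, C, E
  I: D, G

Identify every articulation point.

B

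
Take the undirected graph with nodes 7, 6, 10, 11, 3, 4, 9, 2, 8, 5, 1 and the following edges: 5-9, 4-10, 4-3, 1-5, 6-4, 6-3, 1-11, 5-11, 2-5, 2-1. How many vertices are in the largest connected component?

7 is isolated — a component by itself.
8 is isolated — a component by itself.
Starting from 3 we can reach 3, 4, 6, 10. That is one component of size 4.
Starting from 1 we can reach 1, 2, 5, 9, 11. That is one component of size 5.
The largest has 5 vertices.

5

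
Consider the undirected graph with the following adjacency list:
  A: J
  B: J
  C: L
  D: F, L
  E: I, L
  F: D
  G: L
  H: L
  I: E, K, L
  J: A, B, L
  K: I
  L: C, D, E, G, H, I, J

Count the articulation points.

4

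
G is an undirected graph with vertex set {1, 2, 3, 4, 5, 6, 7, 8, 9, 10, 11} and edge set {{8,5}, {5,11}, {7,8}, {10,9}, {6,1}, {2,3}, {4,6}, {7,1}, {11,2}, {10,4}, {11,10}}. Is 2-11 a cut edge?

Removing 2-11 leaves no path between 2 and 11: the component count goes from 1 to 2. So it is a bridge.

Yes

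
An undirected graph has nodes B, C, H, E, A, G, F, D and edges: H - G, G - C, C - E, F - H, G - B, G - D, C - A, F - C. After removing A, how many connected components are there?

With A gone, the remaining components are: {B, C, D, E, F, G, H}.
That is 1 component.

1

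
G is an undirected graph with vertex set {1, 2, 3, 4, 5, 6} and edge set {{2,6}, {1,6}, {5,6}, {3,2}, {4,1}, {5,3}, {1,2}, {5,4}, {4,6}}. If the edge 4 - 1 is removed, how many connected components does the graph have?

4 and 1 are still connected via 4-6-1, so the component count stays at 1.

1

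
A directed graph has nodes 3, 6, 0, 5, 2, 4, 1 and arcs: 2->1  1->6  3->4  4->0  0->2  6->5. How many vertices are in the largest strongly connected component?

1

{2} is an SCC by itself.
{6} is an SCC by itself.
{5} is an SCC by itself.
{1} is an SCC by itself.
{3} is an SCC by itself.
(and 2 more singleton SCCs)
The largest has 1 vertex.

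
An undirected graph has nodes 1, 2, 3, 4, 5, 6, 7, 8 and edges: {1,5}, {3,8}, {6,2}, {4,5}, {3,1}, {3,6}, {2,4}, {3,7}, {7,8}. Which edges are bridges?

none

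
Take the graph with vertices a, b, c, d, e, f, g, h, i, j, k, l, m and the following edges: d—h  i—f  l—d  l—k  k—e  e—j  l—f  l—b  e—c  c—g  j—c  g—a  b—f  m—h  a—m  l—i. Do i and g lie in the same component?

From i we can reach a, b, c, d, e, f, g, h, i, j, k, l, m, which includes g.

Yes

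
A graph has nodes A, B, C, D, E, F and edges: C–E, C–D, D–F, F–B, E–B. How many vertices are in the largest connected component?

5

A is isolated — a component by itself.
Starting from B we can reach B, C, D, E, F. That is one component of size 5.
The largest has 5 vertices.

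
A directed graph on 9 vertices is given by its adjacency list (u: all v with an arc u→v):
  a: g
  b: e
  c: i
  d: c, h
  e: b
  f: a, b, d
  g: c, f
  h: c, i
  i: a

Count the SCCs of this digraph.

{a, c, d, f, g, h, i} are all mutually reachable — one SCC of size 7.
{b, e} are all mutually reachable — one SCC of size 2.
That gives 2 strongly connected components.

2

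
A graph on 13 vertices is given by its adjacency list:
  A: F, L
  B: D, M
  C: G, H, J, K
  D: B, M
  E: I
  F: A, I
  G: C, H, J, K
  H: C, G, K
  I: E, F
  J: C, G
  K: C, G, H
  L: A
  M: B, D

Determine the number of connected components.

3

Starting from B we can reach B, D, M. That is one component of size 3.
Starting from C we can reach C, G, H, J, K. That is one component of size 5.
Starting from A we can reach A, E, F, I, L. That is one component of size 5.
Total: 3 components.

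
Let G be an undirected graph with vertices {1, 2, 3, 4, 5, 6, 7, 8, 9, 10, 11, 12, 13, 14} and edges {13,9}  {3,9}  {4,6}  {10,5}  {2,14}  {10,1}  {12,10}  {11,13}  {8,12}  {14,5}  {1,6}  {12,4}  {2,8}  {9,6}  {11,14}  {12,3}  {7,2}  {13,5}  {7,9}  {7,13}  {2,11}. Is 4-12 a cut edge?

No

After removing 4-12, the path 4-6-1-10-12 still connects them, so the edge is not a bridge.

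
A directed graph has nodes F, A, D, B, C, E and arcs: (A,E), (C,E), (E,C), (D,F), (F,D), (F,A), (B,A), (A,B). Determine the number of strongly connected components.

{A, B} are all mutually reachable — one SCC of size 2.
{C, E} are all mutually reachable — one SCC of size 2.
{D, F} are all mutually reachable — one SCC of size 2.
That gives 3 strongly connected components.

3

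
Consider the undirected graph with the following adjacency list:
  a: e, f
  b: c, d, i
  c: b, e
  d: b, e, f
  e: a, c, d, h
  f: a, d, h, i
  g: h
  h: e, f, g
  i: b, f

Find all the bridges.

g-h

The edges on the cycle f-d-b-c-e-h-f are not bridges since each lies on that cycle.
But removing h-g disconnects h from g — this is a bridge.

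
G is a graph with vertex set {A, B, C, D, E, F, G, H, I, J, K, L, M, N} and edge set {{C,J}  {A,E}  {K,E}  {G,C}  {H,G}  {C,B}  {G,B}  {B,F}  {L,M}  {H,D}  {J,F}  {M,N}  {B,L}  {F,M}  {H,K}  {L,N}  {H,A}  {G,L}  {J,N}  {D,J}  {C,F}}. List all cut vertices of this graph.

H

Removing H increases the component count from 2 to 3, so H is a cut vertex.
By contrast removing G leaves 2 components; it is not a cut vertex. No other vertex is a cut vertex either.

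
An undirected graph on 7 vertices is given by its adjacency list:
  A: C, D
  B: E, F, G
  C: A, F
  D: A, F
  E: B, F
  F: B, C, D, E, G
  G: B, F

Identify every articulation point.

F

Removing F increases the component count from 1 to 2, so F is a cut vertex.
By contrast removing D leaves 1 component; it is not a cut vertex. No other vertex is a cut vertex either.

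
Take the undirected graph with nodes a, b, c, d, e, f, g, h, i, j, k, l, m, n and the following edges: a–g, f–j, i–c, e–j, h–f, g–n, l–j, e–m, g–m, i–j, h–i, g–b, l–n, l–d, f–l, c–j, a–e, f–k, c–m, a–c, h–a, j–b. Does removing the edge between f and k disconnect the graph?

Yes

Removing f–k leaves no path between f and k: the component count goes from 1 to 2. So it is a bridge.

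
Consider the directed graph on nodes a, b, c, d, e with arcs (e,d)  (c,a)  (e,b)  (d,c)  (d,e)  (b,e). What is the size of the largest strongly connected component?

3

{b, d, e} are all mutually reachable — one SCC of size 3.
{a} is an SCC by itself.
{c} is an SCC by itself.
The largest has 3 vertices.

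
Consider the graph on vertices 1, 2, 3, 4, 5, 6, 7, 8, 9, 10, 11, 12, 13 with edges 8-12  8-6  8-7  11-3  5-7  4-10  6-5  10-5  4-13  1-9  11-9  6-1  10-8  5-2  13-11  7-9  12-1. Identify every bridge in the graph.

The edges on the cycle 4-10-8-6-5-7-9-11-13-4 are not bridges since each lies on that cycle.
But removing 3-11 disconnects 3 from 11; removing 5-2 disconnects 5 from 2 — these are bridges.

11-3, 2-5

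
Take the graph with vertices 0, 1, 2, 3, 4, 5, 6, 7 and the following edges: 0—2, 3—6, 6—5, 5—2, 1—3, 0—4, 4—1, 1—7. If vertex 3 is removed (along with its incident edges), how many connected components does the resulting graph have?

1

With 3 gone, the remaining components are: {0, 1, 2, 4, 5, 6, 7}.
That is 1 component.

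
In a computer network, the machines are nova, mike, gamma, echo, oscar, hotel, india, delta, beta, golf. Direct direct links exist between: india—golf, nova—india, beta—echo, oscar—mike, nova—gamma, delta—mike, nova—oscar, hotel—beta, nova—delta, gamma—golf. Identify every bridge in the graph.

beta-echo, beta-hotel

The edges on the cycle nova-oscar-mike-delta-nova are not bridges since each lies on that cycle.
But removing beta—echo disconnects beta from echo; removing beta—hotel disconnects beta from hotel — these are bridges.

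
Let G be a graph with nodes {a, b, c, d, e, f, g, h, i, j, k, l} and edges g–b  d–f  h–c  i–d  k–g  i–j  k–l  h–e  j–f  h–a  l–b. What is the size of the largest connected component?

4

Starting from b we can reach b, g, k, l. That is one component of size 4.
Starting from a we can reach a, c, e, h. That is one component of size 4.
Starting from d we can reach d, f, i, j. That is one component of size 4.
The largest has 4 vertices.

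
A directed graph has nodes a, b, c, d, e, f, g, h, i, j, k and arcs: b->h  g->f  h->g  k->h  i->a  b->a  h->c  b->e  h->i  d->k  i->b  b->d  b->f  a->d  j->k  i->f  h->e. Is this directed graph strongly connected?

There is no directed path from b to j, so the graph is not strongly connected.

No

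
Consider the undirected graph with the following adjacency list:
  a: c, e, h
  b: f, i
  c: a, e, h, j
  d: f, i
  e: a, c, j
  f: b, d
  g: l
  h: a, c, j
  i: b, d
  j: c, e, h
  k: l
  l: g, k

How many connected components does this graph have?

Starting from g we can reach g, k, l. That is one component of size 3.
Starting from b we can reach b, d, f, i. That is one component of size 4.
Starting from a we can reach a, c, e, h, j. That is one component of size 5.
Total: 3 components.

3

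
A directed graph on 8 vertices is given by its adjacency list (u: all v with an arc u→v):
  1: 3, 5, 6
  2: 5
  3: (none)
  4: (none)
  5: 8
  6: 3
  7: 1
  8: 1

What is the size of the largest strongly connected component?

{1, 5, 8} are all mutually reachable — one SCC of size 3.
{3} is an SCC by itself.
{7} is an SCC by itself.
{2} is an SCC by itself.
{6} is an SCC by itself.
(and 1 more singleton SCC)
The largest has 3 vertices.

3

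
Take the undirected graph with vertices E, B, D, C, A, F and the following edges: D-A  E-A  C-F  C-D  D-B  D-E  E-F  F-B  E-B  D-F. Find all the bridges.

none

The edges on the cycle C-D-E-B-F-C are not bridges since each lies on that cycle.
Every edge lies on some cycle, so there are no bridges.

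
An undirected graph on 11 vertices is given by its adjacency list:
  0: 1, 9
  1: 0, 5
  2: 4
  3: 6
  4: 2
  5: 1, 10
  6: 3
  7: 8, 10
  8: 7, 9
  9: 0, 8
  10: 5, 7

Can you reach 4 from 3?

The component containing 3 is {3, 6}, and 4 is not in it.

No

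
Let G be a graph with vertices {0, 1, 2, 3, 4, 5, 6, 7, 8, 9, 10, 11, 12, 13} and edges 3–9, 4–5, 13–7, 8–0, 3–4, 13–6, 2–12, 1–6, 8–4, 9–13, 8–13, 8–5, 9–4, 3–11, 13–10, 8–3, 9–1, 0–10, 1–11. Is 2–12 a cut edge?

Yes

Removing 2–12 leaves no path between 2 and 12: the component count goes from 2 to 3. So it is a bridge.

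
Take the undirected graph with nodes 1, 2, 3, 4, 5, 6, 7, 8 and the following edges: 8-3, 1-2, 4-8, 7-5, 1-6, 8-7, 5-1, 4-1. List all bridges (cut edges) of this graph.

1-2, 1-6, 3-8

The edges on the cycle 4-8-7-5-1-4 are not bridges since each lies on that cycle.
But removing 8-3 disconnects 8 from 3; removing 1-2 disconnects 1 from 2; removing 1-6 disconnects 1 from 6 — these are bridges.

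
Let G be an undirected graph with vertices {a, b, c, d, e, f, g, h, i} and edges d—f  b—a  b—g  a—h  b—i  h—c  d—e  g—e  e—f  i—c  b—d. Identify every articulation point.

b

Removing b increases the component count from 1 to 2, so b is a cut vertex.
By contrast removing e leaves 1 component; it is not a cut vertex. No other vertex is a cut vertex either.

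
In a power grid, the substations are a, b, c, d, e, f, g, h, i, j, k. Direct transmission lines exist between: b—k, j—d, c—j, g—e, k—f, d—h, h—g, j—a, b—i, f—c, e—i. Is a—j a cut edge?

Removing a—j leaves no path between a and j: the component count goes from 1 to 2. So it is a bridge.

Yes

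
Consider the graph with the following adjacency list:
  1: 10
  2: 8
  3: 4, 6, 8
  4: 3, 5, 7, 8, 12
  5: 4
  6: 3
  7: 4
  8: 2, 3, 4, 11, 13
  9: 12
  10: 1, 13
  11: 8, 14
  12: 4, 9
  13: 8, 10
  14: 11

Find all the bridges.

The edges on the cycle 4-3-8-4 are not bridges since each lies on that cycle.
But removing 11-14 disconnects 11 from 14; removing 10-1 disconnects 10 from 1; removing 4-12 disconnects 4 from 12; removing 8-11 disconnects 8 from 11 — these are bridges.
In total 11 edges are bridges.

1-10, 10-13, 11-14, 11-8, 12-4, 12-9, 13-8, 2-8, 3-6, 4-5, 4-7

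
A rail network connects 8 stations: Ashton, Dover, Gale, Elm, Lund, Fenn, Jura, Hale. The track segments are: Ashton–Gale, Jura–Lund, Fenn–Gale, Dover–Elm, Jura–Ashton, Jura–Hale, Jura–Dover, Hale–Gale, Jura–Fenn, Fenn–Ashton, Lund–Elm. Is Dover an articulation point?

Deleting Dover leaves 1 component (was 1) (its neighbors Elm, Jura remain connected to each other), so Dover is not a cut vertex.

No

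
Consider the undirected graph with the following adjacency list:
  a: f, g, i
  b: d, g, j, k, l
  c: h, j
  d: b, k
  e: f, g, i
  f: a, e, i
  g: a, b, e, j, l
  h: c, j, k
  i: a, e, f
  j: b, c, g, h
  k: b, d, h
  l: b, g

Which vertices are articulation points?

g

Removing g increases the component count from 1 to 2, so g is a cut vertex.
By contrast removing b leaves 1 component; it is not a cut vertex. No other vertex is a cut vertex either.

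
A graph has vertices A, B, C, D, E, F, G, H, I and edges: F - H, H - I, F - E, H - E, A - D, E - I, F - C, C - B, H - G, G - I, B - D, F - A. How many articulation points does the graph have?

1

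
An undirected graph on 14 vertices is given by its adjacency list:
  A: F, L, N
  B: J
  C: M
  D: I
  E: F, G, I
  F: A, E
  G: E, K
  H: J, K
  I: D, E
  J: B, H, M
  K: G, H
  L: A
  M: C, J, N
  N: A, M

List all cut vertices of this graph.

A, E, I, J, M

Removing A increases the component count from 1 to 2, so A is a cut vertex.
Removing E increases the component count from 1 to 2, so E is a cut vertex.
Removing I increases the component count from 1 to 2, so I is a cut vertex.
Likewise J, M are cut vertices.
By contrast removing F leaves 1 component; it is not a cut vertex. No other vertex is a cut vertex either.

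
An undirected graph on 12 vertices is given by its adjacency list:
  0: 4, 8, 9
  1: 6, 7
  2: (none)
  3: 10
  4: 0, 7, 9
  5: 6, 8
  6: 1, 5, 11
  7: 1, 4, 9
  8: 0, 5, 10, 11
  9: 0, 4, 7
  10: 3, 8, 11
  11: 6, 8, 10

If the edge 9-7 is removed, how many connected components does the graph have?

9 and 7 are still connected via 9-4-7, so the component count stays at 2.

2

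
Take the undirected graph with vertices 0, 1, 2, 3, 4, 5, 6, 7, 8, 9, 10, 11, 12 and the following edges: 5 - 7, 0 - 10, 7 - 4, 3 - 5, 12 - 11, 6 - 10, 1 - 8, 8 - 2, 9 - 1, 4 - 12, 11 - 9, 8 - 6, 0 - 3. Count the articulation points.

1

Removing 8 increases the component count from 1 to 2, so 8 is a cut vertex.
By contrast removing 6 leaves 1 component; it is not a cut vertex. No other vertex is a cut vertex either.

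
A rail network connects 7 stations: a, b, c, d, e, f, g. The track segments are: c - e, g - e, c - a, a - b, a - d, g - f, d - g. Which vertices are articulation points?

a, g

Removing a increases the component count from 1 to 2, so a is a cut vertex.
Removing g increases the component count from 1 to 2, so g is a cut vertex.
By contrast removing e leaves 1 component; it is not a cut vertex. No other vertex is a cut vertex either.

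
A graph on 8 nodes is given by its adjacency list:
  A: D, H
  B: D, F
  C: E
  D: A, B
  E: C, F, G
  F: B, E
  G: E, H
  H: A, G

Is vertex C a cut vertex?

Deleting C leaves 1 component (was 1), so C is not a cut vertex.

No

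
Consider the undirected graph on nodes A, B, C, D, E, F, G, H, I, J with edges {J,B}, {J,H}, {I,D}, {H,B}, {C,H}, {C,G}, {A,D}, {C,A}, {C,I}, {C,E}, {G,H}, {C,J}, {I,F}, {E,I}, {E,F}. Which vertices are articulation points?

C

Removing C increases the component count from 1 to 2, so C is a cut vertex.
By contrast removing G leaves 1 component; it is not a cut vertex. No other vertex is a cut vertex either.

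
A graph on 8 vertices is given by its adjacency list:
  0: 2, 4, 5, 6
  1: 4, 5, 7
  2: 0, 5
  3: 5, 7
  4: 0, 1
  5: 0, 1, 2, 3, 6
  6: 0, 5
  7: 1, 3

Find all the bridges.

none

The edges on the cycle 5-0-2-5 are not bridges since each lies on that cycle.
Every edge lies on some cycle, so there are no bridges.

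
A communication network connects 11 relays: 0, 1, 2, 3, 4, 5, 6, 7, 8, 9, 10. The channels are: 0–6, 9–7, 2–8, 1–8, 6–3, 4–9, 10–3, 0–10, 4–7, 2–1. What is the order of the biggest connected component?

5 is isolated — a component by itself.
Starting from 4 we can reach 4, 7, 9. That is one component of size 3.
Starting from 1 we can reach 1, 2, 8. That is one component of size 3.
Starting from 0 we can reach 0, 3, 6, 10. That is one component of size 4.
The largest has 4 vertices.

4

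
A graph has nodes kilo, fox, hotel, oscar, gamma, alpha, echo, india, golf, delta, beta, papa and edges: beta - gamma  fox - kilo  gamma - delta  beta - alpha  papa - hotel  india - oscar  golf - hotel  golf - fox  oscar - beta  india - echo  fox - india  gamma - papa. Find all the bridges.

alpha-beta, delta-gamma, echo-india, fox-kilo

The edges on the cycle golf-fox-india-oscar-beta-gamma-papa-hotel-golf are not bridges since each lies on that cycle.
But removing kilo - fox disconnects kilo from fox; removing alpha - beta disconnects alpha from beta; removing echo - india disconnects echo from india; removing delta - gamma disconnects delta from gamma — these are bridges.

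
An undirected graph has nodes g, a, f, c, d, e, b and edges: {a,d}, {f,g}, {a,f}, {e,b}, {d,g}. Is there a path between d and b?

The component containing d is {a, d, f, g}, and b is not in it.

No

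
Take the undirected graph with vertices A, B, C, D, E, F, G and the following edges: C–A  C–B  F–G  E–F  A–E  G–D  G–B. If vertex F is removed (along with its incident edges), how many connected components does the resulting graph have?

1

With F gone, the remaining components are: {A, B, C, D, E, G}.
That is 1 component.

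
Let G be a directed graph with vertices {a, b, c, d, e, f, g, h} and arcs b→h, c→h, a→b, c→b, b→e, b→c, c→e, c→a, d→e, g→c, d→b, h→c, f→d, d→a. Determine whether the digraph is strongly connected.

There is no directed path from f to g, so the graph is not strongly connected.

No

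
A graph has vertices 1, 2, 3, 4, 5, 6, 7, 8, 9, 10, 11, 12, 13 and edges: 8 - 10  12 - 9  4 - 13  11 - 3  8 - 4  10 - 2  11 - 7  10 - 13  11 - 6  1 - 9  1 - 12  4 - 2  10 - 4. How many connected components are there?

5 is isolated — a component by itself.
Starting from 1 we can reach 1, 9, 12. That is one component of size 3.
Starting from 3 we can reach 3, 6, 7, 11. That is one component of size 4.
Starting from 2 we can reach 2, 4, 8, 10, 13. That is one component of size 5.
Total: 4 components.

4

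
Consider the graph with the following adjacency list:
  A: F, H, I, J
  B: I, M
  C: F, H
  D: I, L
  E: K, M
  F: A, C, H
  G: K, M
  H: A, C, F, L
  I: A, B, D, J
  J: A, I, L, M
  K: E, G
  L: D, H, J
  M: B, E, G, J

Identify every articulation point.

M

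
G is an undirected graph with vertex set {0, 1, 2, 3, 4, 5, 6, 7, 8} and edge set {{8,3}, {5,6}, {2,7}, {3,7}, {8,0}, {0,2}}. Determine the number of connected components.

4

4 is isolated — a component by itself.
1 is isolated — a component by itself.
Starting from 5 we can reach 5, 6. That is one component of size 2.
Starting from 0 we can reach 0, 2, 3, 7, 8. That is one component of size 5.
Total: 4 components.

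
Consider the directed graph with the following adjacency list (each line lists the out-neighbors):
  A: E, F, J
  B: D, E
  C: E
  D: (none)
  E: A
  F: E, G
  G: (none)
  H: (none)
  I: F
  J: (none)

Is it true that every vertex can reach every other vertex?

There is no directed path from A to I, so the graph is not strongly connected.

No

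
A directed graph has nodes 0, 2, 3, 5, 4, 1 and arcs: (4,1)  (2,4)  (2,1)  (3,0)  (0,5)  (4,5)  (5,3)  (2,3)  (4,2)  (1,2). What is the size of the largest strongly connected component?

{0, 3, 5} are all mutually reachable — one SCC of size 3.
{1, 2, 4} are all mutually reachable — one SCC of size 3.
The largest has 3 vertices.

3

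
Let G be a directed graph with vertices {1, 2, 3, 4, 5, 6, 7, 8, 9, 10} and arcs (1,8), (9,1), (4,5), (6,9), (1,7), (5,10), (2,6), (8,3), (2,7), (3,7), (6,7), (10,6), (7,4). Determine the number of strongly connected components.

2

{1, 3, 4, 5, 6, 7, 8, 9, 10} are all mutually reachable — one SCC of size 9.
{2} is an SCC by itself.
That gives 2 strongly connected components.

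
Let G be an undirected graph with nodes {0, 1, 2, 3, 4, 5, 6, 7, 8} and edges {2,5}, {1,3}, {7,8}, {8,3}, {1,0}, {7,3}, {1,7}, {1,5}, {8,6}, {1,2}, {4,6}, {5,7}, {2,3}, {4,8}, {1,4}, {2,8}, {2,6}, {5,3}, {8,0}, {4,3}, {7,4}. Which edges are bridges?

none

The edges on the cycle 1-2-5-3-4-1 are not bridges since each lies on that cycle.
Every edge lies on some cycle, so there are no bridges.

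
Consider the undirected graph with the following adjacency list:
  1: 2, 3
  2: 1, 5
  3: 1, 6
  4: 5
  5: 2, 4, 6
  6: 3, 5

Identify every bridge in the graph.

4-5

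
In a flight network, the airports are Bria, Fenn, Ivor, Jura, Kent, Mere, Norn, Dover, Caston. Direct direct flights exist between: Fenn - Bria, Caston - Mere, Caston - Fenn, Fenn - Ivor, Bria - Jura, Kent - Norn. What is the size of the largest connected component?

Dover is isolated — a component by itself.
Starting from Kent we can reach Kent, Norn. That is one component of size 2.
Starting from Bria we can reach Bria, Fenn, Ivor, Jura, Mere, Caston. That is one component of size 6.
The largest has 6 vertices.

6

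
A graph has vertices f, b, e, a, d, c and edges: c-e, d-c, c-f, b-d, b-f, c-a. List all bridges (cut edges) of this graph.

a-c, c-e

The edges on the cycle b-d-c-f-b are not bridges since each lies on that cycle.
But removing a-c disconnects a from c; removing e-c disconnects e from c — these are bridges.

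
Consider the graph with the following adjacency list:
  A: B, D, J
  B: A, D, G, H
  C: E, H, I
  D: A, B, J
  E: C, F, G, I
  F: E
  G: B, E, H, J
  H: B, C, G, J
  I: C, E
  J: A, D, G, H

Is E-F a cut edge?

Removing E-F leaves no path between E and F: the component count goes from 1 to 2. So it is a bridge.

Yes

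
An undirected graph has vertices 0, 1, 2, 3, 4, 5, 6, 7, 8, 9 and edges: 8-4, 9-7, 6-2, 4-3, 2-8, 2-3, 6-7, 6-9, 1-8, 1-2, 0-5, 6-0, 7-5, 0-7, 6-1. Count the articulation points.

1

Removing 6 increases the component count from 1 to 2, so 6 is a cut vertex.
By contrast removing 4 leaves 1 component; it is not a cut vertex. No other vertex is a cut vertex either.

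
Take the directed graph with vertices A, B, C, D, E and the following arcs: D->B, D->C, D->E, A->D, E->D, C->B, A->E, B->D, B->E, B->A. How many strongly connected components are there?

1

{A, B, C, D, E} are all mutually reachable — one SCC of size 5.
That gives 1 strongly connected component.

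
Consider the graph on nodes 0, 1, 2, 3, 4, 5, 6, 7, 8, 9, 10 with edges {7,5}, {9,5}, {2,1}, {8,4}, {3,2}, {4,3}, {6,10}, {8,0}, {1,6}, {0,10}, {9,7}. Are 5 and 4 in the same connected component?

No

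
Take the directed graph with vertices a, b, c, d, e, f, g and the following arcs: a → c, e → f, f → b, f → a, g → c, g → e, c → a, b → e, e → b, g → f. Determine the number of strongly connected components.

4

{b, e, f} are all mutually reachable — one SCC of size 3.
{a, c} are all mutually reachable — one SCC of size 2.
{g} is an SCC by itself.
{d} is an SCC by itself.
That gives 4 strongly connected components.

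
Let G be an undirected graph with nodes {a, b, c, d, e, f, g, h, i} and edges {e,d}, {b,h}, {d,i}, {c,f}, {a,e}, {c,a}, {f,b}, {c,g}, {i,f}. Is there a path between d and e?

From d we can reach a, b, c, d, e, f, g, h, i, which includes e.

Yes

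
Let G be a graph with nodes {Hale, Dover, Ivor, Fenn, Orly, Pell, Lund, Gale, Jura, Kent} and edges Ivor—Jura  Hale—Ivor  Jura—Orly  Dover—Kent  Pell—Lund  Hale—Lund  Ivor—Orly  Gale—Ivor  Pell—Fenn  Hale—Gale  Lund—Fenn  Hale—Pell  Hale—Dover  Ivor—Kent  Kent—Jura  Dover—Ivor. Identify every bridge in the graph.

none

The edges on the cycle Hale-Dover-Kent-Jura-Orly-Ivor-Hale are not bridges since each lies on that cycle.
Every edge lies on some cycle, so there are no bridges.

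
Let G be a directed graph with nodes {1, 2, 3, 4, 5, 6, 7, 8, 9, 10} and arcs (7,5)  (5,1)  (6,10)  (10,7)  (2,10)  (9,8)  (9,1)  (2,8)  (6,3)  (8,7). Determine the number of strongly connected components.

10

{6} is an SCC by itself.
{1} is an SCC by itself.
{8} is an SCC by itself.
{5} is an SCC by itself.
{3} is an SCC by itself.
(and 5 more singleton SCCs)
That gives 10 strongly connected components.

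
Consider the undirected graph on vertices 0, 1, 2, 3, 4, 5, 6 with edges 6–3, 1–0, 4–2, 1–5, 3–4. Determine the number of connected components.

2

Starting from 0 we can reach 0, 1, 5. That is one component of size 3.
Starting from 2 we can reach 2, 3, 4, 6. That is one component of size 4.
Total: 2 components.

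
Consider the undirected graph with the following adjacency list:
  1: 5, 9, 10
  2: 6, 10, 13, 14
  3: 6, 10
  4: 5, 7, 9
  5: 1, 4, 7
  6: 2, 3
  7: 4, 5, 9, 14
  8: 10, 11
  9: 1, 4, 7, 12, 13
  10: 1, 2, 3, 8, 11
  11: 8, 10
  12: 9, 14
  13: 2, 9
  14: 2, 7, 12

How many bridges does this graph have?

0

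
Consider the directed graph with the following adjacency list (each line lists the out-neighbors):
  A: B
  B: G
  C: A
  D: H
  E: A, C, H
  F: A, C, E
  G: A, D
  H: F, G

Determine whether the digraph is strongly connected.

Yes

From E we can reach every vertex (A, B, C, D, E, F, G, H), and every vertex can reach E (A, B, C, D, E, F, G, H). So the whole graph is one strongly connected component.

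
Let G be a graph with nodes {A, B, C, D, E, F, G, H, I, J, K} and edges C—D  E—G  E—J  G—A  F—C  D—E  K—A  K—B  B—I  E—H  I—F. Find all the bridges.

The edges on the cycle K-B-I-F-C-D-E-G-A-K are not bridges since each lies on that cycle.
But removing H—E disconnects H from E; removing J—E disconnects J from E — these are bridges.

E-H, E-J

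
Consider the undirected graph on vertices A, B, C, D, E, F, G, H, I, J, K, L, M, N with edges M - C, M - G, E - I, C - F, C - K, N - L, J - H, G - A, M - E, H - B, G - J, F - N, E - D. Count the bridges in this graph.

13

removing L - N disconnects L from N; removing E - M disconnects E from M; removing H - J disconnects H from J; removing E - D disconnects E from D — these are bridges.
In total 13 edges are bridges.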